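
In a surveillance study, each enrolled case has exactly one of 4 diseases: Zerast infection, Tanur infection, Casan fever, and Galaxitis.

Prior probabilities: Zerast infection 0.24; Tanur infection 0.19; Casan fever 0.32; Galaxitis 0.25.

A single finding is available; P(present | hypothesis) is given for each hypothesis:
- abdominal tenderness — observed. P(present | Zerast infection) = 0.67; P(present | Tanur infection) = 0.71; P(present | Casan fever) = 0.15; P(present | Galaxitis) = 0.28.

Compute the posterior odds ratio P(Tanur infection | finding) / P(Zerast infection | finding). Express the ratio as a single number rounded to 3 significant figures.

Unnormalized posterior weight (prior times the finding likelihood) for each of the two hypotheses:
  Tanur infection: 0.19 × 0.71 = 0.1349
  Zerast infection: 0.24 × 0.67 = 0.1608
Posterior odds = 0.1349 / 0.1608 ≈ 0.839.

0.839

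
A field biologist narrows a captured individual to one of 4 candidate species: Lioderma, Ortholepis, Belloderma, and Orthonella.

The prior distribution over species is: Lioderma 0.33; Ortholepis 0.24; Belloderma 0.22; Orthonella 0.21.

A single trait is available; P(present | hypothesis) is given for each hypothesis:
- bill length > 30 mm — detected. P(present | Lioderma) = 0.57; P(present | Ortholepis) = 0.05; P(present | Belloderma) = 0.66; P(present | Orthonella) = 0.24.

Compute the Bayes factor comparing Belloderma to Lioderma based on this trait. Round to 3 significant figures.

The Bayes factor is the ratio of the two likelihoods.
  Belloderma: 0.66
  Lioderma: 0.57
Bayes factor = 0.66 / 0.57 ≈ 1.16

1.16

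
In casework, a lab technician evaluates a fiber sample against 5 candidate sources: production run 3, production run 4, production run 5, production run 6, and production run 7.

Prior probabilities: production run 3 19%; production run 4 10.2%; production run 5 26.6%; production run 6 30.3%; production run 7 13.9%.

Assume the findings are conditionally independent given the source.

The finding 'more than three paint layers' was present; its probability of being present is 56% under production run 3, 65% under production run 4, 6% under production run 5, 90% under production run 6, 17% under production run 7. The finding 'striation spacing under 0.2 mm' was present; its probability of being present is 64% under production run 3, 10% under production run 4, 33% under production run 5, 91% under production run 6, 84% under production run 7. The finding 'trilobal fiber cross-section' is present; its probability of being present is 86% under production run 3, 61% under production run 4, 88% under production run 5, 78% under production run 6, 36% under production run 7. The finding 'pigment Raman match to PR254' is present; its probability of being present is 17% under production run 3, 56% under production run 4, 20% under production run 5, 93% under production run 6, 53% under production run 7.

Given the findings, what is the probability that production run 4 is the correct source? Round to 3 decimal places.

By Bayes' rule with conditional independence, the unnormalized weight for each hypothesis is prior × ∏ likelihoods:
  production run 3: 0.190 × 0.56 × 0.64 × 0.86 × 0.17 = 0.0099556
  production run 4: 0.102 × 0.65 × 0.10 × 0.61 × 0.56 = 0.0022648
  production run 5: 0.266 × 0.06 × 0.33 × 0.88 × 0.20 = 0.00092696
  production run 6: 0.303 × 0.90 × 0.91 × 0.78 × 0.93 = 0.18001
  production run 7: 0.139 × 0.17 × 0.84 × 0.36 × 0.53 = 0.0037872
Marginal likelihood of the evidence = 0.19695.
P(production run 4 | evidence) = 0.0022648 / 0.19695 ≈ 0.011.

0.011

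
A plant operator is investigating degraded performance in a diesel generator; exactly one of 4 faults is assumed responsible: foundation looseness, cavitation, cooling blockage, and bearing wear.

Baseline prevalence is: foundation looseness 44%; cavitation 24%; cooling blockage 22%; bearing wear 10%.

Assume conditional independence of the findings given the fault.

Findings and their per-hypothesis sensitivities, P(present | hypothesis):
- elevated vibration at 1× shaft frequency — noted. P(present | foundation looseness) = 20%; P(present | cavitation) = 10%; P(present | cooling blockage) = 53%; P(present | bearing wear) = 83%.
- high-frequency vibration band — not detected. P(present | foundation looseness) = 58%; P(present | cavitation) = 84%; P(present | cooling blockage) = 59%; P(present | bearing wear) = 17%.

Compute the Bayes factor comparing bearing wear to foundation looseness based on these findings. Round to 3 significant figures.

Joint likelihood of the evidence pattern under each hypothesis (using 1 − P(present | H) for each absent finding):
  bearing wear: 0.83 × (1 − 0.17) = 0.6889
  foundation looseness: 0.20 × (1 − 0.58) = 0.084
Bayes factor = 0.6889 / 0.084 ≈ 8.20

8.20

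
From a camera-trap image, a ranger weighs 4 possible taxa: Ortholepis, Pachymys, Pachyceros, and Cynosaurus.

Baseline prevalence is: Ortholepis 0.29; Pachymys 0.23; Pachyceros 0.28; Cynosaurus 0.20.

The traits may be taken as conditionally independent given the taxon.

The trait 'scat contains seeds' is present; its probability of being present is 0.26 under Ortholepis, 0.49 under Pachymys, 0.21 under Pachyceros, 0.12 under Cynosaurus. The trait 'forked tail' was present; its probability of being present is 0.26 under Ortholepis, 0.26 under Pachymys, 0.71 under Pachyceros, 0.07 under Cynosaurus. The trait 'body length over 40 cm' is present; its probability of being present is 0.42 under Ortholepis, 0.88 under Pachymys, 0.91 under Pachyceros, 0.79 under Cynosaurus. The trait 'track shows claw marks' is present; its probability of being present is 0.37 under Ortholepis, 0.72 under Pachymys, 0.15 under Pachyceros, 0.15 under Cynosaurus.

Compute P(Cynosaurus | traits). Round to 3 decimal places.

0.007

For each hypothesis, the unnormalized posterior weight is prior × product of the trait likelihoods:
  Ortholepis: 0.29 × 0.26 × 0.26 × 0.42 × 0.37 = 0.0030465
  Pachymys: 0.23 × 0.49 × 0.26 × 0.88 × 0.72 = 0.018566
  Pachyceros: 0.28 × 0.21 × 0.71 × 0.91 × 0.15 = 0.0056986
  Cynosaurus: 0.20 × 0.12 × 0.07 × 0.79 × 0.15 = 0.00019908
Normalizing constant Z = 0.0030465 + 0.018566 + 0.0056986 + 0.00019908 = 0.02751.
P(Cynosaurus | evidence) = 0.00019908 / 0.02751 ≈ 0.007.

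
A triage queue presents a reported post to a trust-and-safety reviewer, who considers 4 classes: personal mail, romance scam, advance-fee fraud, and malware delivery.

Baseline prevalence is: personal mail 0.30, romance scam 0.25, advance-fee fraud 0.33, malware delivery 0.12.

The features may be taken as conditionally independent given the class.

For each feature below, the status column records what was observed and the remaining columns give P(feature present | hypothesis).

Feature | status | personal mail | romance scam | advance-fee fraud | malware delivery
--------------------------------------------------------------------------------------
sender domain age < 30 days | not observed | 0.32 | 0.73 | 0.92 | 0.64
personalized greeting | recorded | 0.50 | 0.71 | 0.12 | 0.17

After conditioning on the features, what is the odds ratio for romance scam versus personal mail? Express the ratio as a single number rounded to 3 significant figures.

0.470

Posterior odds equal prior odds times the likelihood ratio; only the two competing hypotheses matter (using 1 − P(present | H) for each absent feature).
  romance scam: 0.25 × (1 − 0.73) × 0.71 = 0.047925
  personal mail: 0.30 × (1 − 0.32) × 0.50 = 0.102
Posterior odds = 0.047925 / 0.102 ≈ 0.470.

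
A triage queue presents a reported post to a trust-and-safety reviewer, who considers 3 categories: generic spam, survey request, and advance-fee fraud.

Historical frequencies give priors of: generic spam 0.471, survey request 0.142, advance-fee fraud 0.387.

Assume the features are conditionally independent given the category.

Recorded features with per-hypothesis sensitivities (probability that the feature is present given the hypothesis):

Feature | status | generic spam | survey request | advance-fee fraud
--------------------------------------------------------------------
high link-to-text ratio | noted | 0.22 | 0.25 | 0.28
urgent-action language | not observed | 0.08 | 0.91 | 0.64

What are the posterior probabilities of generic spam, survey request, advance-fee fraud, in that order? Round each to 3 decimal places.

0.693, 0.023, 0.284

By Bayes' rule with conditional independence, the unnormalized weight for each hypothesis is prior × ∏ likelihoods (using 1 − P(present | H) for each absent feature):
  generic spam: 0.471 × 0.22 × (1 − 0.08) = 0.09533
  survey request: 0.142 × 0.25 × (1 − 0.91) = 0.003195
  advance-fee fraud: 0.387 × 0.28 × (1 − 0.64) = 0.03901
The unnormalized weights sum to 0.13753.
P(generic spam | evidence) = 0.09533 / 0.13753 ≈ 0.693
P(survey request | evidence) = 0.003195 / 0.13753 ≈ 0.023
P(advance-fee fraud | evidence) = 0.03901 / 0.13753 ≈ 0.284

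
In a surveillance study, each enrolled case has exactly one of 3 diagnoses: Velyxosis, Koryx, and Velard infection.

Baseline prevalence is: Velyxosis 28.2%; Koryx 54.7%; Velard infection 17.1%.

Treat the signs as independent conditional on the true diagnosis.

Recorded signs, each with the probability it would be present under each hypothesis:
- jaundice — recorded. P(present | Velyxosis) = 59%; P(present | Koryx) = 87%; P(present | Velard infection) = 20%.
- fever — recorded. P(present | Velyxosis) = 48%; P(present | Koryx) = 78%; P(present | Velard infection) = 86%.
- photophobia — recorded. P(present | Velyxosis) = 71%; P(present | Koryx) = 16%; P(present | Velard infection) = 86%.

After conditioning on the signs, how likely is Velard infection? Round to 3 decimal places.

By Bayes' rule with conditional independence, the unnormalized weight for each hypothesis is prior × ∏ likelihoods:
  Velyxosis: 0.282 × 0.59 × 0.48 × 0.71 = 0.056702
  Koryx: 0.547 × 0.87 × 0.78 × 0.16 = 0.059391
  Velard infection: 0.171 × 0.20 × 0.86 × 0.86 = 0.025294
Normalizing constant Z = 0.056702 + 0.059391 + 0.025294 = 0.14139.
P(Velard infection | evidence) = 0.025294 / 0.14139 ≈ 0.179.

0.179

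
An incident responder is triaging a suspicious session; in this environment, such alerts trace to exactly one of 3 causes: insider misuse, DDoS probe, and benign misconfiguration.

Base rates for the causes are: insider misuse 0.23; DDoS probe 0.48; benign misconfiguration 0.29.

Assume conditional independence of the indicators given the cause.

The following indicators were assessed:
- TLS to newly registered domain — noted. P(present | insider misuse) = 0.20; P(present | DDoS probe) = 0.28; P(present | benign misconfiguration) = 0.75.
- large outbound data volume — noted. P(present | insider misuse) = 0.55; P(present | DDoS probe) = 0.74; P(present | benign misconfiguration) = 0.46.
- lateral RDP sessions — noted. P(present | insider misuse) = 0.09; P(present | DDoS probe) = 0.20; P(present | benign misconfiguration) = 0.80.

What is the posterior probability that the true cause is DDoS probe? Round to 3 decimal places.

By Bayes' rule with conditional independence, the unnormalized weight for each hypothesis is prior × ∏ likelihoods:
  insider misuse: 0.23 × 0.20 × 0.55 × 0.09 = 0.002277
  DDoS probe: 0.48 × 0.28 × 0.74 × 0.20 = 0.019891
  benign misconfiguration: 0.29 × 0.75 × 0.46 × 0.80 = 0.08004
The unnormalized weights sum to 0.10221.
P(DDoS probe | evidence) = 0.019891 / 0.10221 ≈ 0.195.

0.195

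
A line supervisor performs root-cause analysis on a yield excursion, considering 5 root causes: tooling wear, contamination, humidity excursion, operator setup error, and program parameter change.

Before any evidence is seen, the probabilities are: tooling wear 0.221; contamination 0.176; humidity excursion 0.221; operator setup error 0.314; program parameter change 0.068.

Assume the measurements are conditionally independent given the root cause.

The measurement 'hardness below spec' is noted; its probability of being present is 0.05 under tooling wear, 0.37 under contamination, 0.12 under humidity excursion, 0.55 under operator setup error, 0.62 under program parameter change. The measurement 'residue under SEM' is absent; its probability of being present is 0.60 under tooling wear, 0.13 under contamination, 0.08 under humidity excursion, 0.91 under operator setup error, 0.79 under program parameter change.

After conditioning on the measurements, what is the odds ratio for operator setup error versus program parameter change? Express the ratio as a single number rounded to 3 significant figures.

Unnormalized posterior weight (prior times the measurement likelihoods) for each of the two hypotheses (using 1 − P(present | H) for each absent measurement):
  operator setup error: 0.314 × 0.55 × (1 − 0.91) = 0.015543
  program parameter change: 0.068 × 0.62 × (1 − 0.79) = 0.0088536
Odds(operator setup error : program parameter change) = 0.015543 / 0.0088536 ≈ 1.76.

1.76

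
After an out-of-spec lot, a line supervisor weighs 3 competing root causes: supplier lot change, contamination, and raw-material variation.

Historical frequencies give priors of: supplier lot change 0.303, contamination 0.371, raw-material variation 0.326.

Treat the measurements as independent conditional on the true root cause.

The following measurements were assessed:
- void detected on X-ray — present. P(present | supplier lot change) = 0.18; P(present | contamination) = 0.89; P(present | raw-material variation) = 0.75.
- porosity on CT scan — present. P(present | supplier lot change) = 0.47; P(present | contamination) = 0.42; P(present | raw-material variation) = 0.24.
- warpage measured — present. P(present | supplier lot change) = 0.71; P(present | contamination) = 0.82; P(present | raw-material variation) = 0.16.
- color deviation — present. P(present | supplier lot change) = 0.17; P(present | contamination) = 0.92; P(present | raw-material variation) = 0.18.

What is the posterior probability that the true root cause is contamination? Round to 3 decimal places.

For each hypothesis, the unnormalized posterior weight is prior × product of the measurement likelihoods:
  supplier lot change: 0.303 × 0.18 × 0.47 × 0.71 × 0.17 = 0.003094
  contamination: 0.371 × 0.89 × 0.42 × 0.82 × 0.92 = 0.10462
  raw-material variation: 0.326 × 0.75 × 0.24 × 0.16 × 0.18 = 0.00169
The unnormalized weights sum to 0.1094.
P(contamination | evidence) = 0.10462 / 0.1094 ≈ 0.956.

0.956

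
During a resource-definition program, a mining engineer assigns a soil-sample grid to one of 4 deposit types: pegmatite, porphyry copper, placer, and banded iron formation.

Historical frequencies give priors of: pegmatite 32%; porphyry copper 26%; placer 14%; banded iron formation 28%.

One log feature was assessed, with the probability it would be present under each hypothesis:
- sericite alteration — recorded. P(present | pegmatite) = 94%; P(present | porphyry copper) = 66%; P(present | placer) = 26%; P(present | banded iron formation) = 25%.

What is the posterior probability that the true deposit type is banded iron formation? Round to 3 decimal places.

By Bayes' rule, the unnormalized weight for each hypothesis is prior × likelihood:
  pegmatite: 0.32 × 0.94 = 0.3008
  porphyry copper: 0.26 × 0.66 = 0.1716
  placer: 0.14 × 0.26 = 0.0364
  banded iron formation: 0.28 × 0.25 = 0.07
Marginal likelihood of the evidence = 0.5788.
P(banded iron formation | evidence) = 0.07 / 0.5788 ≈ 0.121.

0.121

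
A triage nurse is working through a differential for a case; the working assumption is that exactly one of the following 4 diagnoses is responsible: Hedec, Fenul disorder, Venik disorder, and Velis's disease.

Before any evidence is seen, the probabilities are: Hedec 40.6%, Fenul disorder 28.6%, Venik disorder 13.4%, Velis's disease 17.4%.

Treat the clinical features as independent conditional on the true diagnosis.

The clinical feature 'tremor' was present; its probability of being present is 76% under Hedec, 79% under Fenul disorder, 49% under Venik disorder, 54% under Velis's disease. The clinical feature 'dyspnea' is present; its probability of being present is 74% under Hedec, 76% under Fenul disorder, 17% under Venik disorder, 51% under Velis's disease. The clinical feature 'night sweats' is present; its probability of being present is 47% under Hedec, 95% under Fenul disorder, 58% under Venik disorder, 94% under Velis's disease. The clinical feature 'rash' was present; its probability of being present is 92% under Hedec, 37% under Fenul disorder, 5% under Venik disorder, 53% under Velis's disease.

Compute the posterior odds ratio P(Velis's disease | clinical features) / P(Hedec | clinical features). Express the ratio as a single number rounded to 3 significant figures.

The normalizing constant cancels in an odds ratio, so compute prior × likelihood for the two hypotheses only:
  Velis's disease: 0.174 × 0.54 × 0.51 × 0.94 × 0.53 = 0.023874
  Hedec: 0.406 × 0.76 × 0.74 × 0.47 × 0.92 = 0.098732
Posterior odds = 0.023874 / 0.098732 ≈ 0.242.

0.242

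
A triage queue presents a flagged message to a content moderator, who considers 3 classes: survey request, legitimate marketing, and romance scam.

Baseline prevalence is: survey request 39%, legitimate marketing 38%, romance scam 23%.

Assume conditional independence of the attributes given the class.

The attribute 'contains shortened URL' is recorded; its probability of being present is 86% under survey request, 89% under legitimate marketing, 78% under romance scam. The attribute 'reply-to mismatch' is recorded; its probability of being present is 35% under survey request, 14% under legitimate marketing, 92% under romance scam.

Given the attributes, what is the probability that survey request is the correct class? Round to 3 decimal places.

0.356

By Bayes' rule with conditional independence, the unnormalized weight for each hypothesis is prior × ∏ likelihoods:
  survey request: 0.39 × 0.86 × 0.35 = 0.11739
  legitimate marketing: 0.38 × 0.89 × 0.14 = 0.047348
  romance scam: 0.23 × 0.78 × 0.92 = 0.16505
Marginal likelihood of the evidence = 0.32979.
P(survey request | evidence) = 0.11739 / 0.32979 ≈ 0.356.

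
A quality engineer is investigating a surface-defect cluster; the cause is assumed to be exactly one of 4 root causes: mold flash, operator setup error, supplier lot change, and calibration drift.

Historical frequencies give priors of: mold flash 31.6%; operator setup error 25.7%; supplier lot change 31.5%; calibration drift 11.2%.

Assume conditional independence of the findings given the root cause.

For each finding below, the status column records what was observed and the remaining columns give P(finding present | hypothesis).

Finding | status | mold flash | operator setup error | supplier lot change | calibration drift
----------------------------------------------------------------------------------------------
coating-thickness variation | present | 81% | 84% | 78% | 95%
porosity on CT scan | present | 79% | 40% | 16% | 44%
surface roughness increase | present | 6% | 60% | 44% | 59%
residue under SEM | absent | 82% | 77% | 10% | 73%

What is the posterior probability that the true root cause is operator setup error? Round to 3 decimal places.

For each hypothesis, the unnormalized posterior weight is prior × product of the finding likelihoods (using 1 − P(present | H) for each absent finding):
  mold flash: 0.316 × 0.81 × 0.79 × 0.06 × (1 − 0.82) = 0.0021839
  operator setup error: 0.257 × 0.84 × 0.40 × 0.60 × (1 − 0.77) = 0.011917
  supplier lot change: 0.315 × 0.78 × 0.16 × 0.44 × (1 − 0.10) = 0.015568
  calibration drift: 0.112 × 0.95 × 0.44 × 0.59 × (1 − 0.73) = 0.0074578
Marginal likelihood of the evidence = 0.037126.
P(operator setup error | evidence) = 0.011917 / 0.037126 ≈ 0.321.

0.321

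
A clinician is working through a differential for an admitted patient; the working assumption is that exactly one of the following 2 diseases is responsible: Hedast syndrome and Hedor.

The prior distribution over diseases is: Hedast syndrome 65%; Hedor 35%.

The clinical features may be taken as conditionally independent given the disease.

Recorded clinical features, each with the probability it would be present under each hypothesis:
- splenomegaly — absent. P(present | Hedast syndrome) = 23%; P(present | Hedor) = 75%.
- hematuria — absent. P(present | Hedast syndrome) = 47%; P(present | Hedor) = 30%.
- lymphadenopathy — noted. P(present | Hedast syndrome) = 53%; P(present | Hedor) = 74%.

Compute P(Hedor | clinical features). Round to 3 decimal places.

Multiply each prior by the joint likelihood of the clinical feature pattern (using 1 − P(present | H) for each absent clinical feature):
  Hedast syndrome: 0.65 × (1 − 0.23) × (1 − 0.47) × 0.53 = 0.14059
  Hedor: 0.35 × (1 − 0.75) × (1 − 0.30) × 0.74 = 0.045325
Marginal likelihood of the evidence = 0.18592.
P(Hedor | evidence) = 0.045325 / 0.18592 ≈ 0.244.

0.244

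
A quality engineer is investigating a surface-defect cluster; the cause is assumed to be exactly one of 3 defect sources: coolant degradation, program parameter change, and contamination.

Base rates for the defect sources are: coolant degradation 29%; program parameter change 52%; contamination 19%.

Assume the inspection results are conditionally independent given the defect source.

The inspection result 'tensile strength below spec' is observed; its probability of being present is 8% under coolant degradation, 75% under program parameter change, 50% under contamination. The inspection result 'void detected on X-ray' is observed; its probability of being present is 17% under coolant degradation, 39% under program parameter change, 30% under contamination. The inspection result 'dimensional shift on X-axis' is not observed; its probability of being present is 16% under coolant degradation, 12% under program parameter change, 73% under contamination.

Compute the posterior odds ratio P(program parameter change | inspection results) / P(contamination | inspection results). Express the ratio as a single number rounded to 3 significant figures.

17.4

Posterior odds equal prior odds times the likelihood ratio; only the two competing hypotheses matter (using 1 − P(present | H) for each absent inspection result).
  program parameter change: 0.52 × 0.75 × 0.39 × (1 − 0.12) = 0.13385
  contamination: 0.19 × 0.50 × 0.30 × (1 − 0.73) = 0.007695
Odds(program parameter change : contamination) = 0.13385 / 0.007695 ≈ 17.4.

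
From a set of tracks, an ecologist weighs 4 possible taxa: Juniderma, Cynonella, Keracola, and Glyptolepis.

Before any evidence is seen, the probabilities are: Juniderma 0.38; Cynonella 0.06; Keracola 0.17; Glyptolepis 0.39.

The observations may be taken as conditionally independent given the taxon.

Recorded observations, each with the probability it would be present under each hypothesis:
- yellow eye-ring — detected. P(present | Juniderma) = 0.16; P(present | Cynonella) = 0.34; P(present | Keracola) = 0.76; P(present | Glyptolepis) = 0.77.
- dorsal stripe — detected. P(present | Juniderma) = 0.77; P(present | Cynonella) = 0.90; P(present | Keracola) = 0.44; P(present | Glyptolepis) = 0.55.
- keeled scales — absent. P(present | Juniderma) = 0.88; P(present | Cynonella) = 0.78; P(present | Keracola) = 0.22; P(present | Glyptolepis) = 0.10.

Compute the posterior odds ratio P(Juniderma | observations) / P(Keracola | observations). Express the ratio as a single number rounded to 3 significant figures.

0.127

Posterior odds equal prior odds times the likelihood ratio; only the two competing hypotheses matter (using 1 − P(present | H) for each absent observation).
  Juniderma: 0.38 × 0.16 × 0.77 × (1 − 0.88) = 0.0056179
  Keracola: 0.17 × 0.76 × 0.44 × (1 − 0.22) = 0.044341
Odds(Juniderma : Keracola) = 0.0056179 / 0.044341 ≈ 0.127.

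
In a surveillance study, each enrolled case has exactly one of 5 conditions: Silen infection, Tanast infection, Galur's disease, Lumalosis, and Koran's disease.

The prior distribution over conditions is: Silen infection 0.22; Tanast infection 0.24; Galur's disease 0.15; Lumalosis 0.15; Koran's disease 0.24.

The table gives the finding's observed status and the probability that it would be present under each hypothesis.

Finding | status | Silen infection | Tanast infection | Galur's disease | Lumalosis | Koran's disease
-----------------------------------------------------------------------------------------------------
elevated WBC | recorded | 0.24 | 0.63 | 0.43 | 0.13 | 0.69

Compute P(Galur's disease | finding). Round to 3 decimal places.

0.142

For each hypothesis, the unnormalized posterior weight is prior × likelihood:
  Silen infection: 0.22 × 0.24 = 0.0528
  Tanast infection: 0.24 × 0.63 = 0.1512
  Galur's disease: 0.15 × 0.43 = 0.0645
  Lumalosis: 0.15 × 0.13 = 0.0195
  Koran's disease: 0.24 × 0.69 = 0.1656
Normalizing constant Z = 0.0528 + 0.1512 + 0.0645 + 0.0195 + 0.1656 = 0.4536.
P(Galur's disease | evidence) = 0.0645 / 0.4536 ≈ 0.142.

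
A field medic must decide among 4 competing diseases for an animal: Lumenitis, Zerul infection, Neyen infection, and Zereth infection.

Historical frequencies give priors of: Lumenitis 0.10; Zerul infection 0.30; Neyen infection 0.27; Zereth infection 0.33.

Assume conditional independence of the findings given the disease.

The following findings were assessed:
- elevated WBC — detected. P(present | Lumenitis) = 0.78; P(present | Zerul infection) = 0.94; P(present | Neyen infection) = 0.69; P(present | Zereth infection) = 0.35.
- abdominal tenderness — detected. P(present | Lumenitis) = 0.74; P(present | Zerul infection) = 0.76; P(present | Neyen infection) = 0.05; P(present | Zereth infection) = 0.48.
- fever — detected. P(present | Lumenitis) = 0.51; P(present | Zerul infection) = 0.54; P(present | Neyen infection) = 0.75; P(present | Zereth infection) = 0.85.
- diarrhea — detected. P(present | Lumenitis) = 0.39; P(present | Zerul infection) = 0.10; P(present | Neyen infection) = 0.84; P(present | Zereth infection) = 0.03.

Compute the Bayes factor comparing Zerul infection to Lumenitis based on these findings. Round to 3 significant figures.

The Bayes factor is the ratio of the joint likelihoods of the evidence pattern under the two hypotheses.
  Zerul infection: 0.94 × 0.76 × 0.54 × 0.10 = 0.038578
  Lumenitis: 0.78 × 0.74 × 0.51 × 0.39 = 0.11481
Bayes factor = 0.038578 / 0.11481 ≈ 0.336

0.336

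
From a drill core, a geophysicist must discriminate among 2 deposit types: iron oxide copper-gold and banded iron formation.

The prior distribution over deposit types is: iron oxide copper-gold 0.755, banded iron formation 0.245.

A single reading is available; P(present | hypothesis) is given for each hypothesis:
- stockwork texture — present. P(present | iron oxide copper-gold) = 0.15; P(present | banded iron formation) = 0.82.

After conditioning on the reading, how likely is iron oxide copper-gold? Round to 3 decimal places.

0.360

By Bayes' rule, the unnormalized weight for each hypothesis is prior × likelihood:
  iron oxide copper-gold: 0.755 × 0.15 = 0.11325
  banded iron formation: 0.245 × 0.82 = 0.2009
Normalizing constant Z = 0.11325 + 0.2009 = 0.31415.
P(iron oxide copper-gold | evidence) = 0.11325 / 0.31415 ≈ 0.360.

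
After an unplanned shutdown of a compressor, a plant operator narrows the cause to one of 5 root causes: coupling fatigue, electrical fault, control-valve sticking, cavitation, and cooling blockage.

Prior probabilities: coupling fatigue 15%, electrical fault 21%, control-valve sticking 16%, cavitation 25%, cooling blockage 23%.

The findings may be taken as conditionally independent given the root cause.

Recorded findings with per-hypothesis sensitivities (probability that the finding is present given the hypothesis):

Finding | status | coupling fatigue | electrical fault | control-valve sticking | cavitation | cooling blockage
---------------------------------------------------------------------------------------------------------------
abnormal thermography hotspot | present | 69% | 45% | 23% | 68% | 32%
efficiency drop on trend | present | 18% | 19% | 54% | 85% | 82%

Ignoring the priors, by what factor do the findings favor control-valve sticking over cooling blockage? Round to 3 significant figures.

0.473

Take the product of per-finding likelihoods under each hypothesis, then divide.
  control-valve sticking: 0.23 × 0.54 = 0.1242
  cooling blockage: 0.32 × 0.82 = 0.2624
Bayes factor = 0.1242 / 0.2624 ≈ 0.473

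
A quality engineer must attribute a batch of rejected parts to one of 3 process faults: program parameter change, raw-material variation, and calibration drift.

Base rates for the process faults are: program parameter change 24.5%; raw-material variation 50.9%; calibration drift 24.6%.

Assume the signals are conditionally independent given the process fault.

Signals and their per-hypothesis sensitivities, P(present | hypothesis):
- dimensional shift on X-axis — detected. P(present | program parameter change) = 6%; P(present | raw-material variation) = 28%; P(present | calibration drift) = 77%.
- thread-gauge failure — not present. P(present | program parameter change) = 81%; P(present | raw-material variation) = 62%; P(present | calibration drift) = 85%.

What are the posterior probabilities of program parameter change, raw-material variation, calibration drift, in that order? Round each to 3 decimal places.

0.033, 0.634, 0.333

Multiply each prior by the joint likelihood of the signal pattern (using 1 − P(present | H) for each absent signal):
  program parameter change: 0.245 × 0.06 × (1 − 0.81) = 0.002793
  raw-material variation: 0.509 × 0.28 × (1 − 0.62) = 0.054158
  calibration drift: 0.246 × 0.77 × (1 − 0.85) = 0.028413
Marginal likelihood of the evidence = 0.085364.
P(program parameter change | evidence) = 0.002793 / 0.085364 ≈ 0.033
P(raw-material variation | evidence) = 0.054158 / 0.085364 ≈ 0.634
P(calibration drift | evidence) = 0.028413 / 0.085364 ≈ 0.333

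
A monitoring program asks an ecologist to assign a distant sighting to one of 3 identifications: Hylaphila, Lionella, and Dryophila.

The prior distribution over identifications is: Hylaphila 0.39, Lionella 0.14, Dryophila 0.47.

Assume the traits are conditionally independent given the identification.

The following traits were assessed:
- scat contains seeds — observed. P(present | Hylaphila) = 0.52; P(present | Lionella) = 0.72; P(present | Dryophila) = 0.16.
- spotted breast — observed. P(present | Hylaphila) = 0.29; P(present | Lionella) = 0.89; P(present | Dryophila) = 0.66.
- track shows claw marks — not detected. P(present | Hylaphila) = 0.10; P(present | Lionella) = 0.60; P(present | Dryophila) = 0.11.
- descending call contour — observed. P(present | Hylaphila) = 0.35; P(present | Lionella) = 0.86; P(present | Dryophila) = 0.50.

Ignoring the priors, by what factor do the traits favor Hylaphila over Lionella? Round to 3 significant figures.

0.215

Take the product of per-trait likelihoods under each hypothesis (using 1 − P(present | H) for each absent trait), then divide.
  Hylaphila: 0.52 × 0.29 × (1 − 0.10) × 0.35 = 0.047502
  Lionella: 0.72 × 0.89 × (1 − 0.60) × 0.86 = 0.22044
Bayes factor = 0.047502 / 0.22044 ≈ 0.215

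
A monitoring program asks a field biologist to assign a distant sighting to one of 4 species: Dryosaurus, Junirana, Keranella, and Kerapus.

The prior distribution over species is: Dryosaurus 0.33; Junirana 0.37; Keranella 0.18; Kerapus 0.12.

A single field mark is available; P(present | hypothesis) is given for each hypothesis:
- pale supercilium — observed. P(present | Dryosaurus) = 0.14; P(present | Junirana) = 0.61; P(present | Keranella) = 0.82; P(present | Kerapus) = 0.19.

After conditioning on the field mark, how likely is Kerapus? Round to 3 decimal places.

Multiply each prior by the likelihood of the field mark:
  Dryosaurus: 0.33 × 0.14 = 0.0462
  Junirana: 0.37 × 0.61 = 0.2257
  Keranella: 0.18 × 0.82 = 0.1476
  Kerapus: 0.12 × 0.19 = 0.0228
Normalizing constant Z = 0.0462 + 0.2257 + 0.1476 + 0.0228 = 0.4423.
P(Kerapus | evidence) = 0.0228 / 0.4423 ≈ 0.052.

0.052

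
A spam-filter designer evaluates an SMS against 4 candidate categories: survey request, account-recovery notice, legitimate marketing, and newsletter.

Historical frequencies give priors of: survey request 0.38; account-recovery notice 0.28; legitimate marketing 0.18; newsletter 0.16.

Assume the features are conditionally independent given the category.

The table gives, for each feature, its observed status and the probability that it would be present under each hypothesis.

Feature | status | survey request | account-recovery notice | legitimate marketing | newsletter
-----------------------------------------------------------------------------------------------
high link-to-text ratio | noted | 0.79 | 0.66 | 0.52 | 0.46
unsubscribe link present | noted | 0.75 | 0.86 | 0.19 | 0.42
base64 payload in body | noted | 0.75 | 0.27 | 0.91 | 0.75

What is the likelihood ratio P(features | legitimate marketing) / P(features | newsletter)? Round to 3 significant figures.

0.620

Joint likelihood of the feature pattern under each hypothesis:
  legitimate marketing: 0.52 × 0.19 × 0.91 = 0.089908
  newsletter: 0.46 × 0.42 × 0.75 = 0.1449
Bayes factor = 0.089908 / 0.1449 ≈ 0.620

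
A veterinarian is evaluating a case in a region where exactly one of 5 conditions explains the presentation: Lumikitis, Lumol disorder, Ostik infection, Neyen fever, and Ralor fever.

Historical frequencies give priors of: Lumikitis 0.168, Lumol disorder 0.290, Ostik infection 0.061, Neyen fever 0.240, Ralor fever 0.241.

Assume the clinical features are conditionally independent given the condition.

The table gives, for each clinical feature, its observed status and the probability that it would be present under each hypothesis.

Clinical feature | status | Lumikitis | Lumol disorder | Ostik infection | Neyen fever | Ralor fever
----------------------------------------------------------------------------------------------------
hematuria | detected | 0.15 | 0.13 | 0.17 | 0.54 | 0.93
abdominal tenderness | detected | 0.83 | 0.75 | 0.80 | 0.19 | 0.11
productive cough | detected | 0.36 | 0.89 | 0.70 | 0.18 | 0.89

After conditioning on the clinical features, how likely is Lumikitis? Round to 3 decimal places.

0.116

By Bayes' rule with conditional independence, the unnormalized weight for each hypothesis is prior × ∏ likelihoods:
  Lumikitis: 0.168 × 0.15 × 0.83 × 0.36 = 0.0075298
  Lumol disorder: 0.290 × 0.13 × 0.75 × 0.89 = 0.025165
  Ostik infection: 0.061 × 0.17 × 0.80 × 0.70 = 0.0058072
  Neyen fever: 0.240 × 0.54 × 0.19 × 0.18 = 0.0044323
  Ralor fever: 0.241 × 0.93 × 0.11 × 0.89 = 0.021942
Normalizing constant Z = 0.0075298 + 0.025165 + 0.0058072 + 0.0044323 + 0.021942 = 0.064876.
P(Lumikitis | evidence) = 0.0075298 / 0.064876 ≈ 0.116.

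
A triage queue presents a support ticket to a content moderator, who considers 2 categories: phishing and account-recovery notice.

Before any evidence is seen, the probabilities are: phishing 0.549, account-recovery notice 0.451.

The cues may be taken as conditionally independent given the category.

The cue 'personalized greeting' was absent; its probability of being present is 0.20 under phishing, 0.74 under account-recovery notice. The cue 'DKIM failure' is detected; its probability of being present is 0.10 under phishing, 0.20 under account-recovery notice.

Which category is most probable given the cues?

By Bayes' rule with conditional independence, the unnormalized weight for each hypothesis is prior × ∏ likelihoods (using 1 − P(present | H) for each absent cue):
  phishing: 0.549 × (1 − 0.20) × 0.10 = 0.04392
  account-recovery notice: 0.451 × (1 − 0.74) × 0.20 = 0.023452
Normalizing constant Z = 0.04392 + 0.023452 = 0.067372.
P(phishing | evidence) ≈ 0.04392 / 0.067372 ≈ 0.652
P(account-recovery notice | evidence) ≈ 0.023452 / 0.067372 ≈ 0.348
The largest is 0.652, so phishing is most probable.

phishing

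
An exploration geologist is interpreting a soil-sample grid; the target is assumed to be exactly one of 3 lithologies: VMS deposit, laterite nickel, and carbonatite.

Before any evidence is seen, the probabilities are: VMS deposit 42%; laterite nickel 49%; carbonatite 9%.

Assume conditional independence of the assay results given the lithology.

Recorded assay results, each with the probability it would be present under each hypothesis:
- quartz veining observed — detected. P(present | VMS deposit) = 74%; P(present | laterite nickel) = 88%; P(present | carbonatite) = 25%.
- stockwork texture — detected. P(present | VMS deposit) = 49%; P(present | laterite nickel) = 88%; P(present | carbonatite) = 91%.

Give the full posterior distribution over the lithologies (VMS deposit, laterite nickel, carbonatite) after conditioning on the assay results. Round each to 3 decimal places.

By Bayes' rule with conditional independence, the unnormalized weight for each hypothesis is prior × ∏ likelihoods:
  VMS deposit: 0.42 × 0.74 × 0.49 = 0.15229
  laterite nickel: 0.49 × 0.88 × 0.88 = 0.37946
  carbonatite: 0.09 × 0.25 × 0.91 = 0.020475
Normalizing constant Z = 0.15229 + 0.37946 + 0.020475 = 0.55222.
P(VMS deposit | evidence) = 0.15229 / 0.55222 ≈ 0.276
P(laterite nickel | evidence) = 0.37946 / 0.55222 ≈ 0.687
P(carbonatite | evidence) = 0.020475 / 0.55222 ≈ 0.037

0.276, 0.687, 0.037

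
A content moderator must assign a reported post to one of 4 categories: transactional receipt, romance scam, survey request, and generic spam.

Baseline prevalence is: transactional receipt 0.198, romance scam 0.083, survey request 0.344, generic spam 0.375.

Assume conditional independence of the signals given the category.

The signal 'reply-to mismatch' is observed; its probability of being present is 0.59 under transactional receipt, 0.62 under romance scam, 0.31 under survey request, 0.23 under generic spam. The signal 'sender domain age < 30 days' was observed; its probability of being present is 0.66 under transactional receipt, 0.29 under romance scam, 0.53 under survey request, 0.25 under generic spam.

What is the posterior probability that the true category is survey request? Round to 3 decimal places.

For each hypothesis, the unnormalized posterior weight is prior × product of the signal likelihoods:
  transactional receipt: 0.198 × 0.59 × 0.66 = 0.077101
  romance scam: 0.083 × 0.62 × 0.29 = 0.014923
  survey request: 0.344 × 0.31 × 0.53 = 0.056519
  generic spam: 0.375 × 0.23 × 0.25 = 0.021563
The unnormalized weights sum to 0.17011.
P(survey request | evidence) = 0.056519 / 0.17011 ≈ 0.332.

0.332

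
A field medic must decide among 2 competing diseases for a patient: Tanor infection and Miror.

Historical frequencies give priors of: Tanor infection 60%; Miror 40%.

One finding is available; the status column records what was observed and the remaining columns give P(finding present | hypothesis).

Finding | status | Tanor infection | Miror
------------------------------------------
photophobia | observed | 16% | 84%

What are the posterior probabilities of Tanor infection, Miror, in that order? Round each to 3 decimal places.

0.222, 0.778

By Bayes' rule, the unnormalized weight for each hypothesis is prior × likelihood:
  Tanor infection: 0.60 × 0.16 = 0.096
  Miror: 0.40 × 0.84 = 0.336
The unnormalized weights sum to 0.432.
P(Tanor infection | evidence) = 0.096 / 0.432 ≈ 0.222
P(Miror | evidence) = 0.336 / 0.432 ≈ 0.778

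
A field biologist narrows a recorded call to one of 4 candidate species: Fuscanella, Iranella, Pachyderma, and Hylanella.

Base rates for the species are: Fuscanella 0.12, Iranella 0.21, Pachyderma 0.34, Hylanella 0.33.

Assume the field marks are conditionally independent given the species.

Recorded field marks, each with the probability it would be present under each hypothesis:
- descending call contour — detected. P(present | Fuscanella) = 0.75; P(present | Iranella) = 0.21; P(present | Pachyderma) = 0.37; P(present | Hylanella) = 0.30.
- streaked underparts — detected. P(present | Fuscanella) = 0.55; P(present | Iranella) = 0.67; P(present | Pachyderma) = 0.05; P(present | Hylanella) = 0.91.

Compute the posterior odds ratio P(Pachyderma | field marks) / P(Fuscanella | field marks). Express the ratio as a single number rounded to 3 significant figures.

0.127

Unnormalized posterior weight (prior times the field mark likelihoods) for each of the two hypotheses:
  Pachyderma: 0.34 × 0.37 × 0.05 = 0.00629
  Fuscanella: 0.12 × 0.75 × 0.55 = 0.0495
Posterior odds = 0.00629 / 0.0495 ≈ 0.127.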